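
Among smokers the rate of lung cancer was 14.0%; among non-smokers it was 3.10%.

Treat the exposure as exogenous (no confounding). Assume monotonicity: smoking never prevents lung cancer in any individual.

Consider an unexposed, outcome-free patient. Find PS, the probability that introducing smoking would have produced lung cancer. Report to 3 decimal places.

PS ≈ 0.112

p₁ = 0.14, p₀ = 0.031.
Under exogeneity and monotonicity, PS = (p₁ − p₀) / (1 − p₀).
PS = (0.14 − 0.031) / (1 − 0.031) = 0.109 / 0.969 ≈ 0.1125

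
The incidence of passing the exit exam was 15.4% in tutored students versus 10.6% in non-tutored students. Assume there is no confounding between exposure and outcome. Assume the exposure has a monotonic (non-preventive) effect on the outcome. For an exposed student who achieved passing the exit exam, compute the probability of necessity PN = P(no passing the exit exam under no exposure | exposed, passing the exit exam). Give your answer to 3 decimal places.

PN ≈ 0.312

p₁ = 0.154, p₀ = 0.106.
Under exogeneity and monotonicity, PN = (p₁ − p₀) / p₁.
PN = (0.154 − 0.106) / 0.154 = 0.048 / 0.154 ≈ 0.3117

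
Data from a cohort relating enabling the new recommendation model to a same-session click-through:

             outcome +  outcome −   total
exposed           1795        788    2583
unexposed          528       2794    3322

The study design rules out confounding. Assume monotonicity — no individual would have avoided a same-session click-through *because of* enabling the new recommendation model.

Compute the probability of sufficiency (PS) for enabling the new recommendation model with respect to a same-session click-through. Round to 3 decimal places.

p₁ = P(outcome | exposed) = 1795/2583 = 0.69493
p₀ = P(outcome | unexposed) = 528/3322 = 0.15894
Under exogeneity and monotonicity, PS = (p₁ − p₀) / (1 − p₀).
PS = (0.69493 − 0.15894) / (1 − 0.15894) = 0.53599 / 0.84106 ≈ 0.6373

PS ≈ 0.637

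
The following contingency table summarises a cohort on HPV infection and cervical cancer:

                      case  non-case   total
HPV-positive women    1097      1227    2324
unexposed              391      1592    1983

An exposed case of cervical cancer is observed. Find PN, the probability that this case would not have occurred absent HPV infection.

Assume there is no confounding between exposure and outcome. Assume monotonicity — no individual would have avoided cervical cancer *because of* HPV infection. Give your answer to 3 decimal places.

PN ≈ 0.582

p₁ = P(outcome | exposed) = 1097/2324 = 0.47203
p₀ = P(outcome | unexposed) = 391/1983 = 0.19718
Under exogeneity and monotonicity, PN = (p₁ − p₀)/p₁.
PN = (0.47203 − 0.19718) / 0.47203 ≈ 0.5823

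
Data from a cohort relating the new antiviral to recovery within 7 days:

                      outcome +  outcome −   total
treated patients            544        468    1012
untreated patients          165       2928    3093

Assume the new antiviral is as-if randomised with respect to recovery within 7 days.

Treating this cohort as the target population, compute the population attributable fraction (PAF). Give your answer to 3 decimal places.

PAF ≈ 0.691

p₁ = P(outcome | exposed) = 544/1012 = 0.53755
p₀ = P(outcome | unexposed) = 165/3093 = 0.053346
Exposure prevalence π = 1012/4105 = 0.24653; overall risk P(Y=1) = 0.17272.
Under exogeneity, PAF = [P(Y=1) − p₀]/P(Y=1).
PAF = (0.17272 − 0.053346) / 0.17272 ≈ 0.6911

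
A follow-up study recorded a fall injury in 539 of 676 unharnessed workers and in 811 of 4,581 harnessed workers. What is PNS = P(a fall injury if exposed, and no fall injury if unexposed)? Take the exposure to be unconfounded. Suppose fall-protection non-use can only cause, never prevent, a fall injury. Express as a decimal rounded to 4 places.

PNS ≈ 0.6203

p₁ = P(outcome | exposed) = 539/676 = 0.79734
p₀ = P(outcome | unexposed) = 811/4581 = 0.17704
Under exogeneity and monotonicity, PNS = p₁ − p₀.
PNS = 0.79734 − 0.17704 = 0.6203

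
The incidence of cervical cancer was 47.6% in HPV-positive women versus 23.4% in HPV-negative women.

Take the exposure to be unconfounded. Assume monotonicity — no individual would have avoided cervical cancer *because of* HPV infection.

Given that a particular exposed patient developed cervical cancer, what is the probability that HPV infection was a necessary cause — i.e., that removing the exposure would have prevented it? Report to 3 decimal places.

p₁ = 0.476, p₀ = 0.234.
Under exogeneity and monotonicity, PN = (p₁ − p₀) / p₁.
PN = (0.476 − 0.234) / 0.476 = 0.242 / 0.476 ≈ 0.5084

PN ≈ 0.508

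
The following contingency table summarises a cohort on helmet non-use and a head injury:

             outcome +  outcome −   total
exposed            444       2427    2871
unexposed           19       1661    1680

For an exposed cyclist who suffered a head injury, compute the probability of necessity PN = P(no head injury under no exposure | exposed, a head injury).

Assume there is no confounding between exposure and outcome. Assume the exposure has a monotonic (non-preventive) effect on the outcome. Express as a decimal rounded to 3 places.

p₁ = P(outcome | exposed) = 444/2871 = 0.15465
p₀ = P(outcome | unexposed) = 19/1680 = 0.01131
Under exogeneity and monotonicity, PN = (p₁ − p₀)/p₁.
PN = (0.15465 − 0.01131) / 0.15465 ≈ 0.9269

PN ≈ 0.927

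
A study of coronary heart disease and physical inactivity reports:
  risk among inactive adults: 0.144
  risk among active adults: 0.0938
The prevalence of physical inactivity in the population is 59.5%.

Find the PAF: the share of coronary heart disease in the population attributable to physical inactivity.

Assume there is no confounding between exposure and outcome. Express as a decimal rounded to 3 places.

Let p₁ = 0.144, p₀ = 0.0938.
Overall risk P(Y=1) = π·p₁ + (1−π)·p₀ = 0.595×0.144 + 0.405×0.0938 = 0.12367.
Under exogeneity, PAF = [P(Y=1) − p₀] / P(Y=1).
PAF = (0.12367 − 0.0938) / 0.12367 ≈ 0.2415

PAF ≈ 0.242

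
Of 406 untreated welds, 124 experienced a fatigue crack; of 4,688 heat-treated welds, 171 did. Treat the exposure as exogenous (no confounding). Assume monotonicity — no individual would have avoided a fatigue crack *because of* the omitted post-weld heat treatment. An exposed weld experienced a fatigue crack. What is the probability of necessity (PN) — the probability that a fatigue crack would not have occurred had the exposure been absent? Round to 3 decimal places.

p₁ = P(outcome | exposed) = 124/406 = 0.30542
p₀ = P(outcome | unexposed) = 171/4688 = 0.036476
Under exogeneity and monotonicity, PN = (p₁ − p₀) / p₁.
PN = (0.30542 − 0.036476) / 0.30542 = 0.26894 / 0.30542 ≈ 0.8806

PN ≈ 0.881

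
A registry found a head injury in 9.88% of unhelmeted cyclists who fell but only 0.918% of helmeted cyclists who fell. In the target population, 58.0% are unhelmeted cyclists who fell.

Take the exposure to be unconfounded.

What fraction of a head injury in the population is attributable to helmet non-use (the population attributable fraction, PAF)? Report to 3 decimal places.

PAF ≈ 0.850

p₁ = 0.0988, p₀ = 0.00918.
Overall risk P(Y=1) = π·p₁ + (1−π)·p₀ = 0.58×0.0988 + 0.42×0.00918 = 0.06116.
Under exogeneity, PAF = [P(Y=1) − p₀] / P(Y=1).
PAF = (0.06116 − 0.00918) / 0.06116 ≈ 0.8499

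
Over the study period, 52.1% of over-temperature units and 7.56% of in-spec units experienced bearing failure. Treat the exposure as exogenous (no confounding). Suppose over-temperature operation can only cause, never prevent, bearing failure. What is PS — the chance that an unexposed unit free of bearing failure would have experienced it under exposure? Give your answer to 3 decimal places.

PS ≈ 0.482

p₁ = 0.521, p₀ = 0.0756.
Under exogeneity and monotonicity, PS = (p₁ − p₀) / (1 − p₀).
PS = (0.521 − 0.0756) / (1 − 0.0756) = 0.4454 / 0.9244 ≈ 0.4818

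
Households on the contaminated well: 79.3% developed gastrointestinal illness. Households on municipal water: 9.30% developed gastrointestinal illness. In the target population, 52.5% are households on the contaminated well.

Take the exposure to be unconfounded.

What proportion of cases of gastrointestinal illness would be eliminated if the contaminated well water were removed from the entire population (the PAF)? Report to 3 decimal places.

p₁ = 0.793, p₀ = 0.093.
Overall risk P(Y=1) = π·p₁ + (1−π)·p₀ = 0.525×0.793 + 0.475×0.093 = 0.4605.
Under exogeneity, PAF = [P(Y=1) − p₀] / P(Y=1).
PAF = (0.4605 − 0.093) / 0.4605 ≈ 0.7980

PAF ≈ 0.798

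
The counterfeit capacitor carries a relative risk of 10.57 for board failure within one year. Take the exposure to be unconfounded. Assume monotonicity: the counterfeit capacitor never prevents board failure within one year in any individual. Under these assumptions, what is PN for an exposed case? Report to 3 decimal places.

Under exogeneity and monotonicity, PN = (RR − 1) / RR = 1 − 1/RR.
PN = (10.57 − 1) / 10.57 = 9.57 / 10.57 ≈ 0.9054

PN ≈ 0.905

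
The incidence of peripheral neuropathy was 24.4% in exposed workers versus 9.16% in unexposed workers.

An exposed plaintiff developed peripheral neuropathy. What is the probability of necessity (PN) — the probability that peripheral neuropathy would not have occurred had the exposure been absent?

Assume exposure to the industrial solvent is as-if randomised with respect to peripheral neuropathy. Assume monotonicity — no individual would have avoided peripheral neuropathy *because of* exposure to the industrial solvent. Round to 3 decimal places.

p₁ = 0.244, p₀ = 0.0916.
Under exogeneity and monotonicity, PN = (p₁ − p₀) / p₁.
PN = (0.244 − 0.0916) / 0.244 = 0.1524 / 0.244 ≈ 0.6246

PN ≈ 0.625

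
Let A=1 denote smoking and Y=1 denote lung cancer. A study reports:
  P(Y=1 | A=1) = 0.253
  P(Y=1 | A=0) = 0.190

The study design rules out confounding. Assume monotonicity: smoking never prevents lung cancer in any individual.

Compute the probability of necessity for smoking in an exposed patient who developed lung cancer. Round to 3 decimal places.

PN ≈ 0.249

Let p₁ = 0.253, p₀ = 0.19.
Under exogeneity and monotonicity, PN = (p₁ − p₀) / p₁.
PN = (0.253 − 0.19) / 0.253 = 0.063 / 0.253 ≈ 0.2490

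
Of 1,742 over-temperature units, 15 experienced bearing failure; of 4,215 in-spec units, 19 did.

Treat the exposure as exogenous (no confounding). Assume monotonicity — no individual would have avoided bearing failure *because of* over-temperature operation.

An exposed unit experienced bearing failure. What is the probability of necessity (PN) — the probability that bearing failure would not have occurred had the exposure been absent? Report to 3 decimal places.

p₁ = P(outcome | exposed) = 15/1742 = 0.0086108
p₀ = P(outcome | unexposed) = 19/4215 = 0.0045077
Under exogeneity and monotonicity, PN = (p₁ − p₀) / p₁.
PN = (0.0086108 − 0.0045077) / 0.0086108 = 0.0041031 / 0.0086108 ≈ 0.4765

PN ≈ 0.477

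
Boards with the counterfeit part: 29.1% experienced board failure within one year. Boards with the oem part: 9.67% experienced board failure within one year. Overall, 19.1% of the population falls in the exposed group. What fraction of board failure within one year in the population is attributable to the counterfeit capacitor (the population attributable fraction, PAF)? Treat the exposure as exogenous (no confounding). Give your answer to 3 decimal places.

p₁ = 0.291, p₀ = 0.0967.
Overall risk P(Y=1) = π·p₁ + (1−π)·p₀ = 0.191×0.291 + 0.809×0.0967 = 0.13381.
Under exogeneity, PAF = [P(Y=1) − p₀] / P(Y=1).
PAF = (0.13381 − 0.0967) / 0.13381 ≈ 0.2773

PAF ≈ 0.277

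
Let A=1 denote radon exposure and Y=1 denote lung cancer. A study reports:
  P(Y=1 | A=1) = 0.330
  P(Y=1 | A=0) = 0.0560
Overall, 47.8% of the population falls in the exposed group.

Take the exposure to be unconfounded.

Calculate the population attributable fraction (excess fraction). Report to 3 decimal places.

PAF ≈ 0.700

Let p₁ = 0.33, p₀ = 0.056.
Overall risk P(Y=1) = π·p₁ + (1−π)·p₀ = 0.478×0.33 + 0.522×0.056 = 0.18697.
Under exogeneity, PAF = [P(Y=1) − p₀] / P(Y=1).
PAF = (0.18697 − 0.056) / 0.18697 ≈ 0.7005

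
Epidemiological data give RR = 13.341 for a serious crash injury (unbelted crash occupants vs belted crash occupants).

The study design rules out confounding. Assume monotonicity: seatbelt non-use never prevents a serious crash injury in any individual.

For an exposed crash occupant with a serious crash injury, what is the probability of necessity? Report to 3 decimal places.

Under exogeneity and monotonicity, PN = (RR − 1) / RR = 1 − 1/RR.
PN = (13.341 − 1) / 13.341 = 12.34 / 13.341 ≈ 0.9250

PN ≈ 0.925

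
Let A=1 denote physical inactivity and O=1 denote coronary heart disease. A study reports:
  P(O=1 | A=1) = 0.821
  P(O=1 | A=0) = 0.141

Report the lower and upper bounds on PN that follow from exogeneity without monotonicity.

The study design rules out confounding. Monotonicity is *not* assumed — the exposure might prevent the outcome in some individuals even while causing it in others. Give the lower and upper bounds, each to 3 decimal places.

0.828 ≤ PN ≤ 1.000

Let p₁ = 0.821, p₀ = 0.141.
Under exogeneity alone the bounds on PN are max{0,(p₁−p₀)/p₁} ≤ PN ≤ min{1,(1−p₀)/p₁}.
  lower = (p₁ − p₀)/p₁ = 0.68 / 0.821 ≈ 0.8283
  upper = min{1, (1 − p₀)/p₁} = 0.859 / 0.821 ≈ 1.0463 → capped at 1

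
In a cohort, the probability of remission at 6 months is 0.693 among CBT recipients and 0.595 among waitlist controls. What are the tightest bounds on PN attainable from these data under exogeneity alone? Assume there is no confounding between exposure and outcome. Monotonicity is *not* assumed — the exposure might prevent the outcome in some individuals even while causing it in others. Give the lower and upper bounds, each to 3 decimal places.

0.141 ≤ PN ≤ 0.584

Let p₁ = 0.693, p₀ = 0.595.
Under exogeneity alone the bounds on PN are max{0,(p₁−p₀)/p₁} ≤ PN ≤ min{1,(1−p₀)/p₁}.
  lower = (p₁ − p₀)/p₁ = 0.098 / 0.693 ≈ 0.1414
  upper = min{1, (1 − p₀)/p₁} = 0.405 / 0.693 ≈ 0.5844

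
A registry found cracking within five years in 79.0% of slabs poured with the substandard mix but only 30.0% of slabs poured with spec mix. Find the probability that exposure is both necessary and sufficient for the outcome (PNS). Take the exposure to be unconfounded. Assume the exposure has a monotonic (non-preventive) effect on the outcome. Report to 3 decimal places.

p₁ = 0.79, p₀ = 0.3.
Under exogeneity and monotonicity, PNS = p₁ − p₀.
PNS = 0.79 − 0.3 = 0.49

PNS ≈ 0.490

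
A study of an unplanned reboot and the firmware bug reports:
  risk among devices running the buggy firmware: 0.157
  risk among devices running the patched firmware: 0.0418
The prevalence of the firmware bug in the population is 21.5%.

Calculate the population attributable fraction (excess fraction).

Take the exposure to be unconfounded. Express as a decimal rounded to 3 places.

Let p₁ = 0.157, p₀ = 0.0418.
Overall risk P(Y=1) = π·p₁ + (1−π)·p₀ = 0.215×0.157 + 0.785×0.0418 = 0.066568.
Under exogeneity, PAF = [P(Y=1) − p₀] / P(Y=1).
PAF = (0.066568 − 0.0418) / 0.066568 ≈ 0.3721

PAF ≈ 0.372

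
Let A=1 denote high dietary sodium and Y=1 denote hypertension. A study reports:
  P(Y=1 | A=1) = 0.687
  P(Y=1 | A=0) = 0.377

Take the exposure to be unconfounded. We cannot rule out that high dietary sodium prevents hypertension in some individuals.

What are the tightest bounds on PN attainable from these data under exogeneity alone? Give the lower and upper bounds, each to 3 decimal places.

Let p₁ = 0.687, p₀ = 0.377.
Under exogeneity alone the bounds on PN are max{0,(p₁−p₀)/p₁} ≤ PN ≤ min{1,(1−p₀)/p₁}.
  lower = (p₁ − p₀)/p₁ = 0.31 / 0.687 ≈ 0.4512
  upper = min{1, (1 − p₀)/p₁} = 0.623 / 0.687 ≈ 0.9068

0.451 ≤ PN ≤ 0.907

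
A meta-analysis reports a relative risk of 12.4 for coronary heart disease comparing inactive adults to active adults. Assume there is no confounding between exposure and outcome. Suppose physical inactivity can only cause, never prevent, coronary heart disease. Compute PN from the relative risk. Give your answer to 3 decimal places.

PN ≈ 0.919

Under exogeneity and monotonicity, PN = (RR − 1) / RR = 1 − 1/RR.
PN = (12.4 − 1) / 12.4 = 11.4 / 12.4 ≈ 0.9194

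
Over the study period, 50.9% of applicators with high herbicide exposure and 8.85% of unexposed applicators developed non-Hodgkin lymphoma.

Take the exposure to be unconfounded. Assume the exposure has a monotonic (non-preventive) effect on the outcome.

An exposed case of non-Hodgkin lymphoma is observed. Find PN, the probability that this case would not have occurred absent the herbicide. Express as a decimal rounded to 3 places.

p₁ = 0.509, p₀ = 0.0885.
Under exogeneity and monotonicity, PN = (p₁ − p₀) / p₁.
PN = (0.509 − 0.0885) / 0.509 = 0.4205 / 0.509 ≈ 0.8261

PN ≈ 0.826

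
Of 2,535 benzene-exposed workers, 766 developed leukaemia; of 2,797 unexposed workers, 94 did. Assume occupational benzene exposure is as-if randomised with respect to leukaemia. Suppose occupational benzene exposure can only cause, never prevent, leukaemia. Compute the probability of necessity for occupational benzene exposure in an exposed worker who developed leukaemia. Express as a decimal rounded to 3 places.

p₁ = P(outcome | exposed) = 766/2535 = 0.30217
p₀ = P(outcome | unexposed) = 94/2797 = 0.033607
Under exogeneity and monotonicity, PN = (p₁ − p₀) / p₁.
PN = (0.30217 − 0.033607) / 0.30217 = 0.26856 / 0.30217 ≈ 0.8888

PN ≈ 0.889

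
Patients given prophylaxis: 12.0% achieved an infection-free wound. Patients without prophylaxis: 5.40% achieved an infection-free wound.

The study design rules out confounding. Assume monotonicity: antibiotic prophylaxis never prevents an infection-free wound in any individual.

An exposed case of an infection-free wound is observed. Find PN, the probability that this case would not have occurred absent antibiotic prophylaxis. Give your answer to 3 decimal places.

PN ≈ 0.550

p₁ = 0.12, p₀ = 0.054.
Under exogeneity and monotonicity, PN = (p₁ − p₀) / p₁.
PN = (0.12 − 0.054) / 0.12 = 0.066 / 0.12 ≈ 0.5500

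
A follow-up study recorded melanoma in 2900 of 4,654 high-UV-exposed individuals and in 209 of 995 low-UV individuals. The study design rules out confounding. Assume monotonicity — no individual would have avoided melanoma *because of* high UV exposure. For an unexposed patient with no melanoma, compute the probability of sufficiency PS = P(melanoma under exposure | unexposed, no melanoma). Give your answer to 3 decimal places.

p₁ = P(outcome | exposed) = 2900/4654 = 0.62312
p₀ = P(outcome | unexposed) = 209/995 = 0.21005
Under exogeneity and monotonicity, PS = (p₁ − p₀) / (1 − p₀).
PS = (0.62312 − 0.21005) / (1 − 0.21005) = 0.41307 / 0.78995 ≈ 0.5229

PS ≈ 0.523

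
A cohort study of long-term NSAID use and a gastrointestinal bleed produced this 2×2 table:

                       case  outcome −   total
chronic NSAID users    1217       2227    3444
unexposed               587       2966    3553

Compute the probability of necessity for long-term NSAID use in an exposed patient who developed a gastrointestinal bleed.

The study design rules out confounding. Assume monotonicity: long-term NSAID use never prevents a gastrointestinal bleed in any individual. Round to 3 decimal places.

p₁ = P(outcome | exposed) = 1217/3444 = 0.35337
p₀ = P(outcome | unexposed) = 587/3553 = 0.16521
Under exogeneity and monotonicity, PN = (p₁ − p₀) / p₁.
PN = (0.35337 − 0.16521) / 0.35337 = 0.18816 / 0.35337 ≈ 0.5325

PN ≈ 0.532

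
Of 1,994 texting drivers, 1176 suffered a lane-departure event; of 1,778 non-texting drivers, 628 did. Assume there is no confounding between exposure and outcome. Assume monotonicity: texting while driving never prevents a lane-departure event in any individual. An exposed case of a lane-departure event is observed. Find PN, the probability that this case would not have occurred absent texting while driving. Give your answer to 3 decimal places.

p₁ = P(outcome | exposed) = 1176/1994 = 0.58977
p₀ = P(outcome | unexposed) = 628/1778 = 0.35321
Under exogeneity and monotonicity, PN = (p₁ − p₀) / p₁.
PN = (0.58977 − 0.35321) / 0.58977 = 0.23656 / 0.58977 ≈ 0.4011

PN ≈ 0.401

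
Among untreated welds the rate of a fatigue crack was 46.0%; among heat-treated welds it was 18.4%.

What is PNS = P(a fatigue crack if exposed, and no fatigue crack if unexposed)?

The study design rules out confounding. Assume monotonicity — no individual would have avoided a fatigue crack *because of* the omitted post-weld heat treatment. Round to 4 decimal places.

PNS ≈ 0.2760

p₁ = 0.46, p₀ = 0.184.
Under exogeneity and monotonicity, PNS = p₁ − p₀.
PNS = 0.46 − 0.184 = 0.276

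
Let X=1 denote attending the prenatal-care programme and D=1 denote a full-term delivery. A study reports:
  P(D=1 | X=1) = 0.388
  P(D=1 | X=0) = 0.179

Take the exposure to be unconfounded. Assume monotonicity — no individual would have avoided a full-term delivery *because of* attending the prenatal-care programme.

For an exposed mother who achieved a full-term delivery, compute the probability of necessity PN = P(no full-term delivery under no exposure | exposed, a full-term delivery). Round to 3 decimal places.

Let p₁ = 0.388, p₀ = 0.179.
Under exogeneity and monotonicity, PN = (p₁ − p₀) / p₁.
PN = (0.388 − 0.179) / 0.388 = 0.209 / 0.388 ≈ 0.5387

PN ≈ 0.539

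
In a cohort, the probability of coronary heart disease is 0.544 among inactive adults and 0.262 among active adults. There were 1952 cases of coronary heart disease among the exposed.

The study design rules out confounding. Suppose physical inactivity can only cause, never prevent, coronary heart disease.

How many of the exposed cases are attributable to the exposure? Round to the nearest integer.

about 1012 cases

Let p₁ = 0.544, p₀ = 0.262.
PN = (p₁ − p₀)/p₁ = (0.544 − 0.262) / 0.544 ≈ 0.51838.
Attributable cases ≈ PN × (exposed cases) = 0.51838 × 1952 ≈ 1011.88.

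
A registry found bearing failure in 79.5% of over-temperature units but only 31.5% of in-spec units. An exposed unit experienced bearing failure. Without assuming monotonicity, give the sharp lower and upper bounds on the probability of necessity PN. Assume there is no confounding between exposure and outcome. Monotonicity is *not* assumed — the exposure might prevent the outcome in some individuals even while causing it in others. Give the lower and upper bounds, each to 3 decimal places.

0.604 ≤ PN ≤ 0.862

p₁ = 0.795, p₀ = 0.315.
Under exogeneity alone the bounds on PN are max{0,(p₁−p₀)/p₁} ≤ PN ≤ min{1,(1−p₀)/p₁}.
  lower = (p₁ − p₀)/p₁ = 0.48 / 0.795 ≈ 0.6038
  upper = min{1, (1 − p₀)/p₁} = 0.685 / 0.795 ≈ 0.8616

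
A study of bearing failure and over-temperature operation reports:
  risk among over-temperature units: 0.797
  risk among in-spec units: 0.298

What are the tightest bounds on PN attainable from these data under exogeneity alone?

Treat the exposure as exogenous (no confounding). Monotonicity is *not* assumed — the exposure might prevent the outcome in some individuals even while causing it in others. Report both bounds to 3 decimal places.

Let p₁ = 0.797, p₀ = 0.298.
Under exogeneity alone the bounds on PN are max{0,(p₁−p₀)/p₁} ≤ PN ≤ min{1,(1−p₀)/p₁}.
  lower = (p₁ − p₀)/p₁ = 0.499 / 0.797 ≈ 0.6261
  upper = min{1, (1 − p₀)/p₁} = 0.702 / 0.797 ≈ 0.8808

0.626 ≤ PN ≤ 0.881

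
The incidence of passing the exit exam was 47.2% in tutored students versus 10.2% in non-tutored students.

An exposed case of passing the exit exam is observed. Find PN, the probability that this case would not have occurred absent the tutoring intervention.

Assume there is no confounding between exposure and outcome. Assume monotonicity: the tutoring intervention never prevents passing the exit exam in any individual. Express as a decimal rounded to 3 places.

p₁ = 0.472, p₀ = 0.102.
Under exogeneity and monotonicity, PN = (p₁ − p₀) / p₁.
PN = (0.472 − 0.102) / 0.472 = 0.37 / 0.472 ≈ 0.7839

PN ≈ 0.784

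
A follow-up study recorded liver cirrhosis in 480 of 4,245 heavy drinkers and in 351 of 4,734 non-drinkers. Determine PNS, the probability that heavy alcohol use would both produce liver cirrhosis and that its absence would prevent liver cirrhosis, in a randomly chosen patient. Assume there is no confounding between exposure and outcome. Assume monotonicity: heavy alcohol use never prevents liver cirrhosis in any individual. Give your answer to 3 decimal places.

PNS ≈ 0.039

p₁ = P(outcome | exposed) = 480/4245 = 0.11307
p₀ = P(outcome | unexposed) = 351/4734 = 0.074144
Under exogeneity and monotonicity, PNS = p₁ − p₀.
PNS = 0.11307 − 0.074144 = 0.03893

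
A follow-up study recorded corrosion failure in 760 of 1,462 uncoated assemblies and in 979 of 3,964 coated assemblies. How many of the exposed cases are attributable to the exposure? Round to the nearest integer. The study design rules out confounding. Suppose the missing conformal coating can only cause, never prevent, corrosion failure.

p₁ = P(outcome | exposed) = 760/1462 = 0.51984
p₀ = P(outcome | unexposed) = 979/3964 = 0.24697
PN = (p₁ − p₀)/p₁ = (0.51984 − 0.24697) / 0.51984 ≈ 0.52490.
Attributable cases ≈ PN × (exposed cases) = 0.52490 × 760 ≈ 398.93.

about 399 cases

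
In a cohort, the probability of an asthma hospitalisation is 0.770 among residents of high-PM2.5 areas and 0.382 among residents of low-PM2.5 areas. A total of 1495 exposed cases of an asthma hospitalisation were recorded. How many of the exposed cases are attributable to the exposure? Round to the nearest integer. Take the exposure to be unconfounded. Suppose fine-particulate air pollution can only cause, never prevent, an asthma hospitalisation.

about 753 cases

Let p₁ = 0.77, p₀ = 0.382.
PN = (p₁ − p₀)/p₁ = (0.77 − 0.382) / 0.77 ≈ 0.50390.
Attributable cases ≈ PN × (exposed cases) = 0.50390 × 1495 ≈ 753.32.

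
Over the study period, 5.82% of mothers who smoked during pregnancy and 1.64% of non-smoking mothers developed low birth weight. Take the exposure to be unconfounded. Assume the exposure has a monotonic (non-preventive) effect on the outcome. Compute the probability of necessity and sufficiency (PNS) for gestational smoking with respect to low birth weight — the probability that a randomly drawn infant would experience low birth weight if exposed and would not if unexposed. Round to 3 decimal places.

p₁ = 0.0582, p₀ = 0.0164.
Under exogeneity and monotonicity, PNS = p₁ − p₀.
PNS = 0.0582 − 0.0164 = 0.0418

PNS ≈ 0.042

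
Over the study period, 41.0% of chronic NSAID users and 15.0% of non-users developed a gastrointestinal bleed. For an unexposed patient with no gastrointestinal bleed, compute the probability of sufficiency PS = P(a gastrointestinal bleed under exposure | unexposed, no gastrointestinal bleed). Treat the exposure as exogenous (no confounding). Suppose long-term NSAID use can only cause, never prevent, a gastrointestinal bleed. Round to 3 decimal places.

PS ≈ 0.306

p₁ = 0.41, p₀ = 0.15.
Under exogeneity and monotonicity, PS = (p₁ − p₀) / (1 − p₀).
PS = (0.41 − 0.15) / (1 − 0.15) = 0.26 / 0.85 ≈ 0.3059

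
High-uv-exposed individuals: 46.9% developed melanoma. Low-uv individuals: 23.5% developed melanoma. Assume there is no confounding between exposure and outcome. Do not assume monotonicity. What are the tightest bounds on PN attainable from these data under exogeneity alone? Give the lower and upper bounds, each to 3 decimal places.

0.499 ≤ PN ≤ 1.000

p₁ = 0.469, p₀ = 0.235.
Under exogeneity alone the bounds on PN are max{0,(p₁−p₀)/p₁} ≤ PN ≤ min{1,(1−p₀)/p₁}.
  lower = (p₁ − p₀)/p₁ = 0.234 / 0.469 ≈ 0.4989
  upper = min{1, (1 − p₀)/p₁} = 0.765 / 0.469 ≈ 1.6311 → capped at 1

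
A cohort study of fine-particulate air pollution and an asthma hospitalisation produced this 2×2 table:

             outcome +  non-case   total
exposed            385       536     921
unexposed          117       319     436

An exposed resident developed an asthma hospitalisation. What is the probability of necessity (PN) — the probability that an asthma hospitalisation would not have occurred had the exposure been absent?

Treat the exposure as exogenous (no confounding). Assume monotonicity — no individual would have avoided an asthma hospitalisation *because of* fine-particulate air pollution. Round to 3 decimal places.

p₁ = P(outcome | exposed) = 385/921 = 0.41802
p₀ = P(outcome | unexposed) = 117/436 = 0.26835
Under exogeneity and monotonicity, PN = (p₁ − p₀) / p₁.
PN = (0.41802 − 0.26835) / 0.41802 = 0.14968 / 0.41802 ≈ 0.3581

PN ≈ 0.358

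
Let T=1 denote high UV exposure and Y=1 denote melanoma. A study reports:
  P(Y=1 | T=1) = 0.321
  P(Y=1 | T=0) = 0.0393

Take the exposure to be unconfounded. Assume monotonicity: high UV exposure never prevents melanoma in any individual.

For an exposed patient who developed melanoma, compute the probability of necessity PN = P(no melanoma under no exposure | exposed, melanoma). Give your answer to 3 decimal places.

Let p₁ = 0.321, p₀ = 0.0393.
Under exogeneity and monotonicity, PN = (p₁ − p₀) / p₁.
PN = (0.321 − 0.0393) / 0.321 = 0.2817 / 0.321 ≈ 0.8776

PN ≈ 0.878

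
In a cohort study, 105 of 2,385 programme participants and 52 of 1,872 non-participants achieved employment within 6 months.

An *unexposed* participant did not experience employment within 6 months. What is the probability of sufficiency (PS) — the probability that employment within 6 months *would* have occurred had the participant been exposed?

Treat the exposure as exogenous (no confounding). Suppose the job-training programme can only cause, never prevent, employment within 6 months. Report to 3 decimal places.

p₁ = P(outcome | exposed) = 105/2385 = 0.044025
p₀ = P(outcome | unexposed) = 52/1872 = 0.027778
Under exogeneity and monotonicity, PS = (p₁ − p₀) / (1 − p₀).
PS = (0.044025 − 0.027778) / (1 − 0.027778) = 0.016247 / 0.97222 ≈ 0.0167

PS ≈ 0.017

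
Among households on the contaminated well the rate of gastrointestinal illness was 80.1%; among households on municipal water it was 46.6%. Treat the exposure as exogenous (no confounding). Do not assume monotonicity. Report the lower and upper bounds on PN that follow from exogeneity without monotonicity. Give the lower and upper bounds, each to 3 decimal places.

p₁ = 0.801, p₀ = 0.466.
Under exogeneity alone the bounds on PN are max{0,(p₁−p₀)/p₁} ≤ PN ≤ min{1,(1−p₀)/p₁}.
  lower = (p₁ − p₀)/p₁ = 0.335 / 0.801 ≈ 0.4182
  upper = min{1, (1 − p₀)/p₁} = 0.534 / 0.801 ≈ 0.6667

0.418 ≤ PN ≤ 0.667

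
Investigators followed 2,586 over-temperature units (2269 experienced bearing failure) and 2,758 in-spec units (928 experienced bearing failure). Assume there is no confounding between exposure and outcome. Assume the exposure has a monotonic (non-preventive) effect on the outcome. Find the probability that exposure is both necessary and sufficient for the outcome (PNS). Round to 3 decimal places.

p₁ = P(outcome | exposed) = 2269/2586 = 0.87742
p₀ = P(outcome | unexposed) = 928/2758 = 0.33648
Under exogeneity and monotonicity, PNS = p₁ − p₀.
PNS = 0.87742 − 0.33648 = 0.54094

PNS ≈ 0.541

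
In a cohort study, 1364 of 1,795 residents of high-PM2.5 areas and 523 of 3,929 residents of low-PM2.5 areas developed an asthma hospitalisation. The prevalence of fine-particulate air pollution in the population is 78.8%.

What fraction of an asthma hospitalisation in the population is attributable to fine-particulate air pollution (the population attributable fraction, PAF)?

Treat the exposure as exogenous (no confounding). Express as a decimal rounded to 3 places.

p₁ = P(outcome | exposed) = 1364/1795 = 0.75989
p₀ = P(outcome | unexposed) = 523/3929 = 0.13311
Overall risk P(Y=1) = π·p₁ + (1−π)·p₀ = 0.788×0.75989 + 0.212×0.13311 = 0.62701.
Under exogeneity, PAF = [P(Y=1) − p₀] / P(Y=1).
PAF = (0.62701 − 0.13311) / 0.62701 ≈ 0.7877

PAF ≈ 0.788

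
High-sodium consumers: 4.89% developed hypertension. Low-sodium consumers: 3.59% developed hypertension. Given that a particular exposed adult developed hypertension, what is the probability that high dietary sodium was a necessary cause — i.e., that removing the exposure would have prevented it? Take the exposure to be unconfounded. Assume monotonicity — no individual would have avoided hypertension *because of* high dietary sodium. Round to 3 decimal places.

PN ≈ 0.266

p₁ = 0.0489, p₀ = 0.0359.
Under exogeneity and monotonicity, PN = (p₁ − p₀) / p₁.
PN = (0.0489 − 0.0359) / 0.0489 = 0.013 / 0.0489 ≈ 0.2658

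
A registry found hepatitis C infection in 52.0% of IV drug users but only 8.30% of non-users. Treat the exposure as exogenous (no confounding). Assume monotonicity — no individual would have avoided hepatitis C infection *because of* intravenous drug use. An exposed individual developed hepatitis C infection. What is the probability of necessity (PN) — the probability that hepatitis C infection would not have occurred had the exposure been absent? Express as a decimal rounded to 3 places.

PN ≈ 0.840

p₁ = 0.52, p₀ = 0.083.
Under exogeneity and monotonicity, PN = (p₁ − p₀) / p₁.
PN = (0.52 − 0.083) / 0.52 = 0.437 / 0.52 ≈ 0.8404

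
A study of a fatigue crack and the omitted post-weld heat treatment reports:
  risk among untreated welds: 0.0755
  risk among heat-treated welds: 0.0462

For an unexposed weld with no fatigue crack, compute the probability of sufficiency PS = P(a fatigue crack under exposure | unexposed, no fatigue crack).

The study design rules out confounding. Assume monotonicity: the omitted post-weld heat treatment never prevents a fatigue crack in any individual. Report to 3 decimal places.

Let p₁ = 0.0755, p₀ = 0.0462.
Under exogeneity and monotonicity, PS = (p₁ − p₀) / (1 − p₀).
PS = (0.0755 − 0.0462) / (1 − 0.0462) = 0.0293 / 0.9538 ≈ 0.0307

PS ≈ 0.031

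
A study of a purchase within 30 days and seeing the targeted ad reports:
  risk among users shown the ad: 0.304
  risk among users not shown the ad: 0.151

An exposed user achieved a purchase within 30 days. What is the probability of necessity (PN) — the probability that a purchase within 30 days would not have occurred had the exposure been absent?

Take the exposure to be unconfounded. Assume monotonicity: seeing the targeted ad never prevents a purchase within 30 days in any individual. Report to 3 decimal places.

Let p₁ = 0.304, p₀ = 0.151.
Under exogeneity and monotonicity, PN = (p₁ − p₀) / p₁.
PN = (0.304 − 0.151) / 0.304 = 0.153 / 0.304 ≈ 0.5033

PN ≈ 0.503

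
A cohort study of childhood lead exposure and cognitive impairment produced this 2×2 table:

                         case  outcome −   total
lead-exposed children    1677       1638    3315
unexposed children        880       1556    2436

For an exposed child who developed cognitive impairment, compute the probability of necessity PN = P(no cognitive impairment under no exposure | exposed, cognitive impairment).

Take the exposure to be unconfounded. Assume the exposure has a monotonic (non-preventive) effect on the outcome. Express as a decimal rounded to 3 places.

PN ≈ 0.286

p₁ = P(outcome | exposed) = 1677/3315 = 0.50588
p₀ = P(outcome | unexposed) = 880/2436 = 0.36125
Under exogeneity and monotonicity, PN = (p₁ − p₀)/p₁.
PN = (0.50588 − 0.36125) / 0.50588 ≈ 0.2859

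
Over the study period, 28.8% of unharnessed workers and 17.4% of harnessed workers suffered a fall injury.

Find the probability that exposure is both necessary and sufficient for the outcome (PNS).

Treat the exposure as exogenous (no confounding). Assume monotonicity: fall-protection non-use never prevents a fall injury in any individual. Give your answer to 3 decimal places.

PNS ≈ 0.114

p₁ = 0.288, p₀ = 0.174.
Under exogeneity and monotonicity, PNS = p₁ − p₀.
PNS = 0.288 − 0.174 = 0.114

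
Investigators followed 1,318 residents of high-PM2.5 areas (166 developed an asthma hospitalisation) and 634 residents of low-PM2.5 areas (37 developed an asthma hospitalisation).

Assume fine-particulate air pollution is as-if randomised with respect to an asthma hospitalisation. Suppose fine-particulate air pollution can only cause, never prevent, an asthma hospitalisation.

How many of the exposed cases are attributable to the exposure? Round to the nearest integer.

p₁ = P(outcome | exposed) = 166/1318 = 0.12595
p₀ = P(outcome | unexposed) = 37/634 = 0.05836
PN = (p₁ − p₀)/p₁ = (0.12595 − 0.05836) / 0.12595 ≈ 0.53664.
Attributable cases ≈ PN × (exposed cases) = 0.53664 × 166 ≈ 89.08.

about 89 cases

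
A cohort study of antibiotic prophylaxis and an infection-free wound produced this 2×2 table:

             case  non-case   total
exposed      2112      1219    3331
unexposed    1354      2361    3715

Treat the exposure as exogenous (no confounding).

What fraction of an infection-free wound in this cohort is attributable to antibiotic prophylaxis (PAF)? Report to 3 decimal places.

PAF ≈ 0.259

p₁ = P(outcome | exposed) = 2112/3331 = 0.63404
p₀ = P(outcome | unexposed) = 1354/3715 = 0.36447
Exposure prevalence π = 3331/7046 = 0.47275; overall risk P(Y=1) = 0.49191.
Under exogeneity, PAF = [P(Y=1) − p₀]/P(Y=1).
PAF = (0.49191 − 0.36447) / 0.49191 ≈ 0.2591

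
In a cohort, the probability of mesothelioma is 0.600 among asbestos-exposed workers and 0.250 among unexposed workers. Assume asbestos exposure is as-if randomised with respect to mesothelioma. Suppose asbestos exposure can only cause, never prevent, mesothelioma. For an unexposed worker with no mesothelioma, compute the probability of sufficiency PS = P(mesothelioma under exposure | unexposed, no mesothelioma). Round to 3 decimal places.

PS ≈ 0.467

Let p₁ = 0.6, p₀ = 0.25.
Under exogeneity and monotonicity, PS = (p₁ − p₀) / (1 − p₀).
PS = (0.6 − 0.25) / (1 − 0.25) = 0.35 / 0.75 ≈ 0.4667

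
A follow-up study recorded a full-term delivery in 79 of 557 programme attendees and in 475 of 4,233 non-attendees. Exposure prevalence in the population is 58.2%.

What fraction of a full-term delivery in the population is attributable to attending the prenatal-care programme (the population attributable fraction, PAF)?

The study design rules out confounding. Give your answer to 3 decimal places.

PAF ≈ 0.133

p₁ = P(outcome | exposed) = 79/557 = 0.14183
p₀ = P(outcome | unexposed) = 475/4233 = 0.11221
Overall risk P(Y=1) = π·p₁ + (1−π)·p₀ = 0.582×0.14183 + 0.418×0.11221 = 0.12945.
Under exogeneity, PAF = [P(Y=1) − p₀] / P(Y=1).
PAF = (0.12945 − 0.11221) / 0.12945 ≈ 0.1332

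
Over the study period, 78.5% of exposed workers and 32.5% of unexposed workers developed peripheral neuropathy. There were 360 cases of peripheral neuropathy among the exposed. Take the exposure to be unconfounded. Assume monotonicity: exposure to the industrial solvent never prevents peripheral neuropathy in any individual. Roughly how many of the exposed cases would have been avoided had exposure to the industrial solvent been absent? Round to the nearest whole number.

about 211 cases

p₁ = 0.785, p₀ = 0.325.
PN = (p₁ − p₀)/p₁ = (0.785 − 0.325) / 0.785 ≈ 0.58599.
Attributable cases ≈ PN × (exposed cases) = 0.58599 × 360 ≈ 210.96.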